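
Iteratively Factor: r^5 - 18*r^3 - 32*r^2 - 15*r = (r)*(r^4 - 18*r^2 - 32*r - 15) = r*(r + 3)*(r^3 - 3*r^2 - 9*r - 5) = r*(r - 5)*(r + 3)*(r^2 + 2*r + 1) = r*(r - 5)*(r + 1)*(r + 3)*(r + 1)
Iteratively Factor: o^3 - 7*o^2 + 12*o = (o - 4)*(o^2 - 3*o) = (o - 4)*(o - 3)*(o)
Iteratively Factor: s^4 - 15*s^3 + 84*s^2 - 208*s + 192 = (s - 3)*(s^3 - 12*s^2 + 48*s - 64) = (s - 4)*(s - 3)*(s^2 - 8*s + 16) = (s - 4)^2*(s - 3)*(s - 4)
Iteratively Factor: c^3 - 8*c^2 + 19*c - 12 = (c - 4)*(c^2 - 4*c + 3) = (c - 4)*(c - 3)*(c - 1)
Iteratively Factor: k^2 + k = (k)*(k + 1)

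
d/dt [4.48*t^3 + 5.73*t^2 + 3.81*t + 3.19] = 13.44*t^2 + 11.46*t + 3.81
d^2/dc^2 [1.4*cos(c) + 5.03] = -1.4*cos(c)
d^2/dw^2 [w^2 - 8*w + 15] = 2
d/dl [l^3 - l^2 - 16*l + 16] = 3*l^2 - 2*l - 16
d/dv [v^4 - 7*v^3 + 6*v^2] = v*(4*v^2 - 21*v + 12)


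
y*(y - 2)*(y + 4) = y^3 + 2*y^2 - 8*y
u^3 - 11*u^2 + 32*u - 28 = (u - 7)*(u - 2)^2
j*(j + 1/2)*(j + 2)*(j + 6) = j^4 + 17*j^3/2 + 16*j^2 + 6*j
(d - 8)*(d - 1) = d^2 - 9*d + 8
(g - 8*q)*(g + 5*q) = g^2 - 3*g*q - 40*q^2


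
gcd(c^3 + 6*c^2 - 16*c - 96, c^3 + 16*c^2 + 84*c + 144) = c^2 + 10*c + 24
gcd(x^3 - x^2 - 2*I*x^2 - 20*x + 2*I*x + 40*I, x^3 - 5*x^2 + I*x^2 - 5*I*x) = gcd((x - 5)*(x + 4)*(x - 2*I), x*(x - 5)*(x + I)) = x - 5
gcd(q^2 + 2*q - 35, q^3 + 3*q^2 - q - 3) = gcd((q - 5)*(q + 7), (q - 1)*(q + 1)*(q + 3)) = 1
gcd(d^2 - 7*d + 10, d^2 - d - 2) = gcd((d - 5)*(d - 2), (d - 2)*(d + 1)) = d - 2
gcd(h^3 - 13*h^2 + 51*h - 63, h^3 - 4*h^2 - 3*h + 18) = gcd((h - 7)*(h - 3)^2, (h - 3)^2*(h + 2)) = h^2 - 6*h + 9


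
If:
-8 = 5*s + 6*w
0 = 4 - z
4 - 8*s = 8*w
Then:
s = 11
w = -21/2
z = 4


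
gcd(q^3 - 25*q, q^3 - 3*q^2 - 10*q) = q^2 - 5*q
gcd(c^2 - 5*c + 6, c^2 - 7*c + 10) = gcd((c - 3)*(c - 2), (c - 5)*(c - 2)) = c - 2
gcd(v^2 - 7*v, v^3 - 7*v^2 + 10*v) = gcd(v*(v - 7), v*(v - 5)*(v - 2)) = v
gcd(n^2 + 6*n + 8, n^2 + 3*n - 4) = n + 4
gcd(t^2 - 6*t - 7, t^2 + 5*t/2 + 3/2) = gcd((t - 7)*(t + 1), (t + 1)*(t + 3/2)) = t + 1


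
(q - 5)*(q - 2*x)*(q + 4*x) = q^3 + 2*q^2*x - 5*q^2 - 8*q*x^2 - 10*q*x + 40*x^2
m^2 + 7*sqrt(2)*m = m*(m + 7*sqrt(2))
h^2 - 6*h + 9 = (h - 3)^2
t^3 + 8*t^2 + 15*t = t*(t + 3)*(t + 5)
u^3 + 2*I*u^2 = u^2*(u + 2*I)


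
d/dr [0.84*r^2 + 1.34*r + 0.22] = 1.68*r + 1.34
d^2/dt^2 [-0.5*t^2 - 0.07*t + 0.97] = -1.00000000000000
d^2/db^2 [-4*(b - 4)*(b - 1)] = -8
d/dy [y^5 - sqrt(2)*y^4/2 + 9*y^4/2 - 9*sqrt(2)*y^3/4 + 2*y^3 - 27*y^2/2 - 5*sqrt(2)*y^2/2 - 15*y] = 5*y^4 - 2*sqrt(2)*y^3 + 18*y^3 - 27*sqrt(2)*y^2/4 + 6*y^2 - 27*y - 5*sqrt(2)*y - 15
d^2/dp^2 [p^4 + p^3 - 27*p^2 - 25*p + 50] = 12*p^2 + 6*p - 54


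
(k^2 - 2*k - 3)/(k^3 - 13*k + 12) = (k + 1)/(k^2 + 3*k - 4)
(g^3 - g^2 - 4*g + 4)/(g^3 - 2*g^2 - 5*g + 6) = (g - 2)/(g - 3)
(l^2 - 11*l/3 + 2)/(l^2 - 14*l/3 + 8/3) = (l - 3)/(l - 4)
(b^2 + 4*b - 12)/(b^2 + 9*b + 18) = (b - 2)/(b + 3)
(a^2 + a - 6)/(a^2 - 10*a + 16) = (a + 3)/(a - 8)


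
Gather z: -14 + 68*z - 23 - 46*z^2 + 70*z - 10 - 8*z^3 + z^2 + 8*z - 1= -8*z^3 - 45*z^2 + 146*z - 48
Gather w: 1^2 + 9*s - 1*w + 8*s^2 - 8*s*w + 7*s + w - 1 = 8*s^2 - 8*s*w + 16*s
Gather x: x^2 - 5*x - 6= x^2 - 5*x - 6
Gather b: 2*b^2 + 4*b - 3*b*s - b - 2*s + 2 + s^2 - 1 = 2*b^2 + b*(3 - 3*s) + s^2 - 2*s + 1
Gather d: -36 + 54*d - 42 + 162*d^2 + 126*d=162*d^2 + 180*d - 78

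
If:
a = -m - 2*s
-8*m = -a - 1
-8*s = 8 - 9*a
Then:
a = 5/9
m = 7/36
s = -3/8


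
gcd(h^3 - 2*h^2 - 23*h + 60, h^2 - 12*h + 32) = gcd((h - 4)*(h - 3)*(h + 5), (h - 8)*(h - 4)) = h - 4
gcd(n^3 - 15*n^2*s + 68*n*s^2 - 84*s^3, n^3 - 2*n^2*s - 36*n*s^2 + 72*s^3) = n^2 - 8*n*s + 12*s^2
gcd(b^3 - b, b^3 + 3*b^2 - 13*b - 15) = b + 1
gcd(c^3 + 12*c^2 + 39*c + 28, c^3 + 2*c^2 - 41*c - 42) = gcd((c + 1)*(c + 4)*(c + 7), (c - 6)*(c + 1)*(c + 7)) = c^2 + 8*c + 7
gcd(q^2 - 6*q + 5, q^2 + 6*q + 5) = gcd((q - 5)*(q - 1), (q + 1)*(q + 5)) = 1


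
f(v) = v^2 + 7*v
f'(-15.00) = -23.00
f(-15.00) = 120.00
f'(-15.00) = -23.00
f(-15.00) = 120.00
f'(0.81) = 8.62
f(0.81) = 6.33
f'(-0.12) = 6.76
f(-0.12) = -0.83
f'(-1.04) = 4.92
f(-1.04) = -6.20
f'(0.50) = 8.00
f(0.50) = 3.75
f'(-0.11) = 6.78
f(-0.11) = -0.76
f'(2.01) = 11.02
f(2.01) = 18.11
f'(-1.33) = 4.34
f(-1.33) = -7.54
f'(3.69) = 14.38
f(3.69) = 39.45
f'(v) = 2*v + 7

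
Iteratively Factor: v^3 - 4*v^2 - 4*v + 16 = (v + 2)*(v^2 - 6*v + 8) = (v - 2)*(v + 2)*(v - 4)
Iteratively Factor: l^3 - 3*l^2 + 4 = (l + 1)*(l^2 - 4*l + 4) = (l - 2)*(l + 1)*(l - 2)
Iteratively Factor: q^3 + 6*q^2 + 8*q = (q + 2)*(q^2 + 4*q) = (q + 2)*(q + 4)*(q)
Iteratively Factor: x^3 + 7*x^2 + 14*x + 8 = (x + 4)*(x^2 + 3*x + 2) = (x + 2)*(x + 4)*(x + 1)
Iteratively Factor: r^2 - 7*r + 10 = (r - 2)*(r - 5)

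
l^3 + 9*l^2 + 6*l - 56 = (l - 2)*(l + 4)*(l + 7)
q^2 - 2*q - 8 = (q - 4)*(q + 2)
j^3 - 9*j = j*(j - 3)*(j + 3)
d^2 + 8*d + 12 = (d + 2)*(d + 6)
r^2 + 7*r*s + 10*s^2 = (r + 2*s)*(r + 5*s)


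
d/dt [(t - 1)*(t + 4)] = 2*t + 3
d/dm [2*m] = 2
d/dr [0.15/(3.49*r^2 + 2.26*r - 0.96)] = (-1.047*r - 0.339)/(3.49*r^2 + 2.26*r - 0.96)^2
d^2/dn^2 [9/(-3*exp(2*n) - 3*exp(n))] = 3*((exp(n) + 1)*(4*exp(n) + 1) - 2*(2*exp(n) + 1)^2)*exp(-n)/(exp(n) + 1)^3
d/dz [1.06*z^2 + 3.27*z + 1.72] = 2.12*z + 3.27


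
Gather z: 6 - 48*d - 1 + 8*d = 5 - 40*d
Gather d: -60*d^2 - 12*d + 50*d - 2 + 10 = -60*d^2 + 38*d + 8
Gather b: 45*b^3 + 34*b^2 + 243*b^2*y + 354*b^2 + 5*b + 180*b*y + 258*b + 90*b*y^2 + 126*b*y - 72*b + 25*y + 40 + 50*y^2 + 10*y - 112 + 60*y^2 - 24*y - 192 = 45*b^3 + b^2*(243*y + 388) + b*(90*y^2 + 306*y + 191) + 110*y^2 + 11*y - 264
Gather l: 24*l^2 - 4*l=24*l^2 - 4*l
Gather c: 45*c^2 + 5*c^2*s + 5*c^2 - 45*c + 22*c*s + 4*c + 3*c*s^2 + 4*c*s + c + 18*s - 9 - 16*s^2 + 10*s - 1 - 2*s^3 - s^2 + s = c^2*(5*s + 50) + c*(3*s^2 + 26*s - 40) - 2*s^3 - 17*s^2 + 29*s - 10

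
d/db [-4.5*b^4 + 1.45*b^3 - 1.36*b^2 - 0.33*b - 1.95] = -18.0*b^3 + 4.35*b^2 - 2.72*b - 0.33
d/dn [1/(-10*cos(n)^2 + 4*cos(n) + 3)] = 4*(1 - 5*cos(n))*sin(n)/(-10*cos(n)^2 + 4*cos(n) + 3)^2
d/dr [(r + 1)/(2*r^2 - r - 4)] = (2*r^2 - r - (r + 1)*(4*r - 1) - 4)/(-2*r^2 + r + 4)^2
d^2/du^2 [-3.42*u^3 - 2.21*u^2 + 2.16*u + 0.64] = -20.52*u - 4.42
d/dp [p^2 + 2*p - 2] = 2*p + 2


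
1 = 1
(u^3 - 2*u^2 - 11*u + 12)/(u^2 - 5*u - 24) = (u^2 - 5*u + 4)/(u - 8)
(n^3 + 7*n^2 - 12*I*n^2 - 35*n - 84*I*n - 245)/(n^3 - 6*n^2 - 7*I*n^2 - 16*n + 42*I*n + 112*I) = (n^2 + n*(7 - 5*I) - 35*I)/(n^2 - 6*n - 16)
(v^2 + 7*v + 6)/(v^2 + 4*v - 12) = (v + 1)/(v - 2)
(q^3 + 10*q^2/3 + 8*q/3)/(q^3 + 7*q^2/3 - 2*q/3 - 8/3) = q/(q - 1)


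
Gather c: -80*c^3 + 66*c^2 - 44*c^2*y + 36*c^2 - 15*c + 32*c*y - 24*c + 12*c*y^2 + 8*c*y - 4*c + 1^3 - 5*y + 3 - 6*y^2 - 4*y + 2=-80*c^3 + c^2*(102 - 44*y) + c*(12*y^2 + 40*y - 43) - 6*y^2 - 9*y + 6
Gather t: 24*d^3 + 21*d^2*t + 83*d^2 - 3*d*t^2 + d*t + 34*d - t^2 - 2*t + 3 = 24*d^3 + 83*d^2 + 34*d + t^2*(-3*d - 1) + t*(21*d^2 + d - 2) + 3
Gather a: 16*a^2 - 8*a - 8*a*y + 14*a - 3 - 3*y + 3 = 16*a^2 + a*(6 - 8*y) - 3*y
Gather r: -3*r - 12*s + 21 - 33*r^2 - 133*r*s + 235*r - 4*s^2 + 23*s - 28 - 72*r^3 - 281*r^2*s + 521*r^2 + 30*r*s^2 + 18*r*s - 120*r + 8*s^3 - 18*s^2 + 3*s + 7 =-72*r^3 + r^2*(488 - 281*s) + r*(30*s^2 - 115*s + 112) + 8*s^3 - 22*s^2 + 14*s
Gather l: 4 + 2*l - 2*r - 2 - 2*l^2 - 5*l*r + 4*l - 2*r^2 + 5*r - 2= -2*l^2 + l*(6 - 5*r) - 2*r^2 + 3*r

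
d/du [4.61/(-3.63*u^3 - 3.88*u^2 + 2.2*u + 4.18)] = (50.2029*u^2 + 35.7736*u - 10.142)/(3.63*u^3 + 3.88*u^2 - 2.2*u - 4.18)^2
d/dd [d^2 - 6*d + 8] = 2*d - 6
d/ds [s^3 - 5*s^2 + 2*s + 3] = 3*s^2 - 10*s + 2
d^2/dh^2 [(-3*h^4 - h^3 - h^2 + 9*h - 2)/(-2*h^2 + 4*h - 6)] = (3*h^6 - 18*h^5 + 63*h^4 - 150*h^3 + 141*h^2 + 96*h - 43)/(h^6 - 6*h^5 + 21*h^4 - 44*h^3 + 63*h^2 - 54*h + 27)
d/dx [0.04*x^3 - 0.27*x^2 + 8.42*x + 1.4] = 0.12*x^2 - 0.54*x + 8.42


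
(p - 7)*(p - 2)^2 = p^3 - 11*p^2 + 32*p - 28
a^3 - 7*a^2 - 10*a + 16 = (a - 8)*(a - 1)*(a + 2)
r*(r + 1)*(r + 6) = r^3 + 7*r^2 + 6*r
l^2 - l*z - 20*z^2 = (l - 5*z)*(l + 4*z)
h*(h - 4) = h^2 - 4*h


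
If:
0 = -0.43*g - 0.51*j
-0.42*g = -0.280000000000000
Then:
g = 0.67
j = -0.56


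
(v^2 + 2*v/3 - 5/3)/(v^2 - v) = (v + 5/3)/v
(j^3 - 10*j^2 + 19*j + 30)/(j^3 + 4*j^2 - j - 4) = (j^2 - 11*j + 30)/(j^2 + 3*j - 4)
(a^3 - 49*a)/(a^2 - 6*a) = (a^2 - 49)/(a - 6)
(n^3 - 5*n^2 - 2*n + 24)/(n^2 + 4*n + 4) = (n^2 - 7*n + 12)/(n + 2)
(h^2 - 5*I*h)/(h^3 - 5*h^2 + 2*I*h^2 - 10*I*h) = (h - 5*I)/(h^2 + h*(-5 + 2*I) - 10*I)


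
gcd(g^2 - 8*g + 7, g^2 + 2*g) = 1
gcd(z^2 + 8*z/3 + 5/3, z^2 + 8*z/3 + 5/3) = z^2 + 8*z/3 + 5/3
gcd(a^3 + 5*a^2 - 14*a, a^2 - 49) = a + 7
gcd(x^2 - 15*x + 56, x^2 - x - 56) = x - 8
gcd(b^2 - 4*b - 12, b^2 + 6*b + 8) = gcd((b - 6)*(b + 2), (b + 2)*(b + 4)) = b + 2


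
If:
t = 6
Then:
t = 6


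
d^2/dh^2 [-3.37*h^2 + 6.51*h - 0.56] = -6.74000000000000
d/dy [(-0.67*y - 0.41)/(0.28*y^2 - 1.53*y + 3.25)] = (0.1876*y^2 + 0.2296*y - 2.8048)/(0.0784*y^4 - 0.8568*y^3 + 4.1609*y^2 - 9.945*y + 10.5625)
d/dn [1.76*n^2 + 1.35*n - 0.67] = 3.52*n + 1.35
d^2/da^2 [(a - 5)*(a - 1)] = 2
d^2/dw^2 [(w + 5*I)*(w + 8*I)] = 2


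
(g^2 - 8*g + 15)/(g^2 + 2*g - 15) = (g - 5)/(g + 5)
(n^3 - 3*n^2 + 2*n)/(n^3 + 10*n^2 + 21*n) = (n^2 - 3*n + 2)/(n^2 + 10*n + 21)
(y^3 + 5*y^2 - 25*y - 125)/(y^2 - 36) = (y^3 + 5*y^2 - 25*y - 125)/(y^2 - 36)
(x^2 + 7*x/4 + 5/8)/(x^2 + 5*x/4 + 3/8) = (4*x + 5)/(4*x + 3)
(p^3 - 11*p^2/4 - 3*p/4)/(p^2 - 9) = p*(4*p + 1)/(4*(p + 3))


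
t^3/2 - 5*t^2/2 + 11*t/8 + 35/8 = (t/2 + 1/2)*(t - 7/2)*(t - 5/2)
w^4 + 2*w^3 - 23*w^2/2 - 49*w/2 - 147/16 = (w - 7/2)*(w + 1/2)*(w + 3/2)*(w + 7/2)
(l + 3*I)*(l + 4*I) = l^2 + 7*I*l - 12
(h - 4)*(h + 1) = h^2 - 3*h - 4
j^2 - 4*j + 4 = (j - 2)^2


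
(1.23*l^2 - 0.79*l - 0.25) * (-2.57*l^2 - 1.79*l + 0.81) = -3.1611*l^4 - 0.1714*l^3 + 3.0529*l^2 - 0.1924*l - 0.2025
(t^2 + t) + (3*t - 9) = t^2 + 4*t - 9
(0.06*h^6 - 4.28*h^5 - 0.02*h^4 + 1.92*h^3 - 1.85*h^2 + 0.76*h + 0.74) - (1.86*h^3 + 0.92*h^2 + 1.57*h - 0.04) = 0.06*h^6 - 4.28*h^5 - 0.02*h^4 + 0.0599999999999998*h^3 - 2.77*h^2 - 0.81*h + 0.78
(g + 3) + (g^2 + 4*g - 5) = g^2 + 5*g - 2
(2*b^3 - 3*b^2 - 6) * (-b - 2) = -2*b^4 - b^3 + 6*b^2 + 6*b + 12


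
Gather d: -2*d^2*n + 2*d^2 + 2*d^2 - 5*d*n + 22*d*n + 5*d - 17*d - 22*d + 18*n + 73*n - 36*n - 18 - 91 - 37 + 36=d^2*(4 - 2*n) + d*(17*n - 34) + 55*n - 110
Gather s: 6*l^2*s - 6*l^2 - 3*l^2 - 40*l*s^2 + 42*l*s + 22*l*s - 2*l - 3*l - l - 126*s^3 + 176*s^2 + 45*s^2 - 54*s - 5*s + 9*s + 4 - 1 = -9*l^2 - 6*l - 126*s^3 + s^2*(221 - 40*l) + s*(6*l^2 + 64*l - 50) + 3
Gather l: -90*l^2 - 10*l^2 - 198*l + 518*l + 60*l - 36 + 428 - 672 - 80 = -100*l^2 + 380*l - 360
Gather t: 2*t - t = t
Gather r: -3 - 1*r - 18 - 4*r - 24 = -5*r - 45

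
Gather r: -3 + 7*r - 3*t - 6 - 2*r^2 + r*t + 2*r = -2*r^2 + r*(t + 9) - 3*t - 9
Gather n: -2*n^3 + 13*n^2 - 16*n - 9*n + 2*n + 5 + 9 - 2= -2*n^3 + 13*n^2 - 23*n + 12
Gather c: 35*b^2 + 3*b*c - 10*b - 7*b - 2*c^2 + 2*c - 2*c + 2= 35*b^2 + 3*b*c - 17*b - 2*c^2 + 2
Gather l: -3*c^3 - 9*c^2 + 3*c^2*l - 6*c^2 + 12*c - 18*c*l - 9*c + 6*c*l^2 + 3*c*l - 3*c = -3*c^3 - 15*c^2 + 6*c*l^2 + l*(3*c^2 - 15*c)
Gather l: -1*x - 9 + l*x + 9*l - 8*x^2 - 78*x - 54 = l*(x + 9) - 8*x^2 - 79*x - 63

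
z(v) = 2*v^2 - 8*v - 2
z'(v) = 4*v - 8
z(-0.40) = 1.52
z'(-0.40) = -9.60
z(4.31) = 0.67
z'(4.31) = 9.24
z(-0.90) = 6.82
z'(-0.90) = -11.60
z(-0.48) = 2.30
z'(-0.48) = -9.92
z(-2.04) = 22.64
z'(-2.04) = -16.16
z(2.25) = -9.88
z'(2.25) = 1.00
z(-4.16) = 65.89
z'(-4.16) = -24.64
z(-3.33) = 46.82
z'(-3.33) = -21.32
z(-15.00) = 568.00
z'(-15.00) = -68.00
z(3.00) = -8.00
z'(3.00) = 4.00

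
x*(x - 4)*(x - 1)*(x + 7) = x^4 + 2*x^3 - 31*x^2 + 28*x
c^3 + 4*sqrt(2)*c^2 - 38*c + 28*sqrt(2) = (c - 2*sqrt(2))*(c - sqrt(2))*(c + 7*sqrt(2))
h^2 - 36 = (h - 6)*(h + 6)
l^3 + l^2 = l^2*(l + 1)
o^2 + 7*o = o*(o + 7)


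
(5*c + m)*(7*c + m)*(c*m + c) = 35*c^3*m + 35*c^3 + 12*c^2*m^2 + 12*c^2*m + c*m^3 + c*m^2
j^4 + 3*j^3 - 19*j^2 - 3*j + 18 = (j - 3)*(j - 1)*(j + 1)*(j + 6)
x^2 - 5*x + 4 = (x - 4)*(x - 1)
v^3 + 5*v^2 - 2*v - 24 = (v - 2)*(v + 3)*(v + 4)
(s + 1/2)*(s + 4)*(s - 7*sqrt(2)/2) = s^3 - 7*sqrt(2)*s^2/2 + 9*s^2/2 - 63*sqrt(2)*s/4 + 2*s - 7*sqrt(2)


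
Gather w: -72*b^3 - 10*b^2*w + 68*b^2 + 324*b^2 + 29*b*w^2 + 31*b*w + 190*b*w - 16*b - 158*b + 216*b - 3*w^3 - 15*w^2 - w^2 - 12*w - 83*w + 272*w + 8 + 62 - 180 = -72*b^3 + 392*b^2 + 42*b - 3*w^3 + w^2*(29*b - 16) + w*(-10*b^2 + 221*b + 177) - 110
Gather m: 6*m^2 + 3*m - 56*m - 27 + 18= 6*m^2 - 53*m - 9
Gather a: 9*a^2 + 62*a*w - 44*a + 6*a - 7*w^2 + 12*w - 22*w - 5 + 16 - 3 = 9*a^2 + a*(62*w - 38) - 7*w^2 - 10*w + 8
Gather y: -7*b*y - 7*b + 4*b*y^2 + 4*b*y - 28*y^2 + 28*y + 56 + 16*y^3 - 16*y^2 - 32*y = -7*b + 16*y^3 + y^2*(4*b - 44) + y*(-3*b - 4) + 56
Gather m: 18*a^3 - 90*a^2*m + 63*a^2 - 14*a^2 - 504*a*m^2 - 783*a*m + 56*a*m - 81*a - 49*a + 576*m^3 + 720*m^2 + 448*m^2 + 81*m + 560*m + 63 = 18*a^3 + 49*a^2 - 130*a + 576*m^3 + m^2*(1168 - 504*a) + m*(-90*a^2 - 727*a + 641) + 63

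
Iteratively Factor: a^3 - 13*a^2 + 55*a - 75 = (a - 5)*(a^2 - 8*a + 15) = (a - 5)*(a - 3)*(a - 5)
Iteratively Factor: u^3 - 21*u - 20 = (u - 5)*(u^2 + 5*u + 4) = (u - 5)*(u + 4)*(u + 1)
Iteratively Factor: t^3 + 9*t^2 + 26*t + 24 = (t + 4)*(t^2 + 5*t + 6) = (t + 3)*(t + 4)*(t + 2)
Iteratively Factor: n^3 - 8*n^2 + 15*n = (n - 5)*(n^2 - 3*n) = n*(n - 5)*(n - 3)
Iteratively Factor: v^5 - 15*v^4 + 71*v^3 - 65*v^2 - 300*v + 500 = (v + 2)*(v^4 - 17*v^3 + 105*v^2 - 275*v + 250) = (v - 5)*(v + 2)*(v^3 - 12*v^2 + 45*v - 50) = (v - 5)*(v - 2)*(v + 2)*(v^2 - 10*v + 25) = (v - 5)^2*(v - 2)*(v + 2)*(v - 5)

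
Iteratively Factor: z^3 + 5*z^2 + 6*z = (z)*(z^2 + 5*z + 6) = z*(z + 2)*(z + 3)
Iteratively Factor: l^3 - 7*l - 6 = (l - 3)*(l^2 + 3*l + 2) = (l - 3)*(l + 1)*(l + 2)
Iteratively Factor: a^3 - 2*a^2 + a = (a - 1)*(a^2 - a) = (a - 1)^2*(a)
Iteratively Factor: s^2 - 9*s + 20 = (s - 5)*(s - 4)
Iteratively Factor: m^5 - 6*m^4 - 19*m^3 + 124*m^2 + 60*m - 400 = (m + 2)*(m^4 - 8*m^3 - 3*m^2 + 130*m - 200) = (m + 2)*(m + 4)*(m^3 - 12*m^2 + 45*m - 50) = (m - 5)*(m + 2)*(m + 4)*(m^2 - 7*m + 10) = (m - 5)*(m - 2)*(m + 2)*(m + 4)*(m - 5)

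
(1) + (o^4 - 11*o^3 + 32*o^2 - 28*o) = o^4 - 11*o^3 + 32*o^2 - 28*o + 1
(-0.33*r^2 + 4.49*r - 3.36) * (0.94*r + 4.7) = -0.3102*r^3 + 2.6696*r^2 + 17.9446*r - 15.792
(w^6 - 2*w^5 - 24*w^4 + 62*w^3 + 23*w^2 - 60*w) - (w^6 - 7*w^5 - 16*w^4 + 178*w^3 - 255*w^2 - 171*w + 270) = 5*w^5 - 8*w^4 - 116*w^3 + 278*w^2 + 111*w - 270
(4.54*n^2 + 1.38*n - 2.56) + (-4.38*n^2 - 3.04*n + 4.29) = 0.16*n^2 - 1.66*n + 1.73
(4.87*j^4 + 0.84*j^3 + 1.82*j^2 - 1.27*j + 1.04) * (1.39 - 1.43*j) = -6.9641*j^5 + 5.5681*j^4 - 1.435*j^3 + 4.3459*j^2 - 3.2525*j + 1.4456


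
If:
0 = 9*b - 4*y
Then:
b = 4*y/9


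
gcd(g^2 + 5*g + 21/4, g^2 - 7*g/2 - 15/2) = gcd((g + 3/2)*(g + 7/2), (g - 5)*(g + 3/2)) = g + 3/2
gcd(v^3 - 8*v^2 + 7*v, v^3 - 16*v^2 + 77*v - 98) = v - 7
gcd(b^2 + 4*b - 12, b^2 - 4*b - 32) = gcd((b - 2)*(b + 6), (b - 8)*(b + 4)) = 1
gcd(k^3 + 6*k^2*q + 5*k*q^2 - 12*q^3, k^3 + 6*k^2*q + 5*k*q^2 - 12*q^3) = -k^3 - 6*k^2*q - 5*k*q^2 + 12*q^3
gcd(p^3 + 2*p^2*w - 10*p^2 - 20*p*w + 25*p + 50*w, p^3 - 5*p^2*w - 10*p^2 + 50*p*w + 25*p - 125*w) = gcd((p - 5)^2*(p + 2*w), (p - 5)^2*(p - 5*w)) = p^2 - 10*p + 25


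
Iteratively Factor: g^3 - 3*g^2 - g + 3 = (g - 1)*(g^2 - 2*g - 3) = (g - 3)*(g - 1)*(g + 1)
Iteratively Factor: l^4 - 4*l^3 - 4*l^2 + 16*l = (l)*(l^3 - 4*l^2 - 4*l + 16) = l*(l - 2)*(l^2 - 2*l - 8) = l*(l - 4)*(l - 2)*(l + 2)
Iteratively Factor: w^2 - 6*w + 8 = (w - 4)*(w - 2)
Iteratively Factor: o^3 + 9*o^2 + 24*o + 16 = (o + 1)*(o^2 + 8*o + 16) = (o + 1)*(o + 4)*(o + 4)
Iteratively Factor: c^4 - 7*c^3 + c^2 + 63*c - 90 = (c + 3)*(c^3 - 10*c^2 + 31*c - 30) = (c - 5)*(c + 3)*(c^2 - 5*c + 6) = (c - 5)*(c - 3)*(c + 3)*(c - 2)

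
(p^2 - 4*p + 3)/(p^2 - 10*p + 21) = (p - 1)/(p - 7)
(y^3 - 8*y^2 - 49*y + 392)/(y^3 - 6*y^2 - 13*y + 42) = (y^2 - y - 56)/(y^2 + y - 6)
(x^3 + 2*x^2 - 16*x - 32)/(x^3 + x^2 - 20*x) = (x^2 + 6*x + 8)/(x*(x + 5))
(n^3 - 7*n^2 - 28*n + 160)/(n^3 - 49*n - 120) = (n - 4)/(n + 3)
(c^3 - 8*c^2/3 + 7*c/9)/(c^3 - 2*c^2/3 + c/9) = (3*c - 7)/(3*c - 1)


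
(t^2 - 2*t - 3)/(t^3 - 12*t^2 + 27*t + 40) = (t - 3)/(t^2 - 13*t + 40)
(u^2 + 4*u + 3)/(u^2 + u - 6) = (u + 1)/(u - 2)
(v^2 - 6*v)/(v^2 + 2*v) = (v - 6)/(v + 2)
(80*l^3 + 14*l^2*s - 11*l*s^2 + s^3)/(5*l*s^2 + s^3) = (80*l^3 + 14*l^2*s - 11*l*s^2 + s^3)/(s^2*(5*l + s))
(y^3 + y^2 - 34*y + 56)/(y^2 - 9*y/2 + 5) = 2*(y^2 + 3*y - 28)/(2*y - 5)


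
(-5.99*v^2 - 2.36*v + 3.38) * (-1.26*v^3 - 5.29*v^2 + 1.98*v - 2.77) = 7.5474*v^5 + 34.6607*v^4 - 3.6346*v^3 - 5.9607*v^2 + 13.2296*v - 9.3626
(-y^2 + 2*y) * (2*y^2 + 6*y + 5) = -2*y^4 - 2*y^3 + 7*y^2 + 10*y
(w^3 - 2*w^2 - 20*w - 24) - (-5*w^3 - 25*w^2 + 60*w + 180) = 6*w^3 + 23*w^2 - 80*w - 204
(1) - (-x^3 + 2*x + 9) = x^3 - 2*x - 8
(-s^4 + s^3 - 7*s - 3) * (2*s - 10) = -2*s^5 + 12*s^4 - 10*s^3 - 14*s^2 + 64*s + 30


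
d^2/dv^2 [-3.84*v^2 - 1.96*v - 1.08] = -7.68000000000000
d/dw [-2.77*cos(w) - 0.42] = 2.77*sin(w)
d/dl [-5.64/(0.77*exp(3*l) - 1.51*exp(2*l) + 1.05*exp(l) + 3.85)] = (13.0284*exp(2*l) - 17.0328*exp(l) + 5.922)*exp(l)/(0.77*exp(3*l) - 1.51*exp(2*l) + 1.05*exp(l) + 3.85)^2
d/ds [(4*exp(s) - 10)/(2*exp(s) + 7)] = 48*exp(s)/(2*exp(s) + 7)^2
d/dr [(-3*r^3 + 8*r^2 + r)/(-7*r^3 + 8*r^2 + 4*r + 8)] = 2*(16*r^4 - 5*r^3 - 24*r^2 + 64*r + 4)/(49*r^6 - 112*r^5 + 8*r^4 - 48*r^3 + 144*r^2 + 64*r + 64)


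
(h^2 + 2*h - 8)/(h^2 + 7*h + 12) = (h - 2)/(h + 3)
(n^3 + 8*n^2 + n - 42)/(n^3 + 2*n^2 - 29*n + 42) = (n + 3)/(n - 3)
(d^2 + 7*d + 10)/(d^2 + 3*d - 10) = (d + 2)/(d - 2)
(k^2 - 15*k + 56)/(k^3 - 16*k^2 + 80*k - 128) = (k - 7)/(k^2 - 8*k + 16)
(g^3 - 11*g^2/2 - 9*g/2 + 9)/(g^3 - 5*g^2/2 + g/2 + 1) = (2*g^2 - 9*g - 18)/(2*g^2 - 3*g - 2)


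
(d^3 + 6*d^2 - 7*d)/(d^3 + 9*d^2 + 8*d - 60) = d*(d^2 + 6*d - 7)/(d^3 + 9*d^2 + 8*d - 60)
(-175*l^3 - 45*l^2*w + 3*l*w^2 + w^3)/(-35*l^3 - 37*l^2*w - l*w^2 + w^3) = (5*l + w)/(l + w)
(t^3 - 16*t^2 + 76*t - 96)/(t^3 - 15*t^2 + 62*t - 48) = (t - 2)/(t - 1)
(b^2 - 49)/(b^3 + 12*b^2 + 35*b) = (b - 7)/(b*(b + 5))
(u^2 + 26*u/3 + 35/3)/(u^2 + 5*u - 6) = (3*u^2 + 26*u + 35)/(3*(u^2 + 5*u - 6))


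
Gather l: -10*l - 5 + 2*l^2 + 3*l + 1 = 2*l^2 - 7*l - 4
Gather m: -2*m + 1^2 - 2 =-2*m - 1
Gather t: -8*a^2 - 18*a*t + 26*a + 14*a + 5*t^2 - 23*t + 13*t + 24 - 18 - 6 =-8*a^2 + 40*a + 5*t^2 + t*(-18*a - 10)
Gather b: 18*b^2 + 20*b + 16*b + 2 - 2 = 18*b^2 + 36*b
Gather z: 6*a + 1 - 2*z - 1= 6*a - 2*z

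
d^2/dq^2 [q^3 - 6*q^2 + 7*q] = 6*q - 12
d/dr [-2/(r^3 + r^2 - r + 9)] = 2*(3*r^2 + 2*r - 1)/(r^3 + r^2 - r + 9)^2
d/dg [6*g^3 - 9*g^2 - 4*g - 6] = 18*g^2 - 18*g - 4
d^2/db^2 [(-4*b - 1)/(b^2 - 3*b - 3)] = 2*((2*b - 3)^2*(4*b + 1) + (12*b - 11)*(-b^2 + 3*b + 3))/(-b^2 + 3*b + 3)^3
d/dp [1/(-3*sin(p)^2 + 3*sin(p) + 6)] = (2*sin(p) - 1)*cos(p)/(3*(sin(p) + cos(p)^2 + 1)^2)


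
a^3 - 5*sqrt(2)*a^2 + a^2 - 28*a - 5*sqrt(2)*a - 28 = (a + 1)*(a - 7*sqrt(2))*(a + 2*sqrt(2))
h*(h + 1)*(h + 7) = h^3 + 8*h^2 + 7*h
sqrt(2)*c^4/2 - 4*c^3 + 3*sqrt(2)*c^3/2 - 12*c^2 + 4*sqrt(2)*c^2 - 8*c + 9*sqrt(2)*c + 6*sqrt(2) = (c + 1)*(c - 3*sqrt(2))*(c - sqrt(2))*(sqrt(2)*c/2 + sqrt(2))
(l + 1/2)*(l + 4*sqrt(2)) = l^2 + l/2 + 4*sqrt(2)*l + 2*sqrt(2)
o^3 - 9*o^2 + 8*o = o*(o - 8)*(o - 1)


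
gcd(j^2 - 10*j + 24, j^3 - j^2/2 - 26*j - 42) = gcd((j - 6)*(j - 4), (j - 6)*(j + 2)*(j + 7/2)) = j - 6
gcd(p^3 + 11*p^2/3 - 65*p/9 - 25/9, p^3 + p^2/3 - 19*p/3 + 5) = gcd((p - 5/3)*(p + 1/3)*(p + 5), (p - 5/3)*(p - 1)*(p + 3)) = p - 5/3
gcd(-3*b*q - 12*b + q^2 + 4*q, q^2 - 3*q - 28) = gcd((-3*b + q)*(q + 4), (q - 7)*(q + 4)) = q + 4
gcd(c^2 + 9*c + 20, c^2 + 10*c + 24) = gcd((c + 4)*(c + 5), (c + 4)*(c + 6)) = c + 4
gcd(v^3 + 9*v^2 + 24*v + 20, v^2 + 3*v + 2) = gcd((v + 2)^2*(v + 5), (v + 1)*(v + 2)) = v + 2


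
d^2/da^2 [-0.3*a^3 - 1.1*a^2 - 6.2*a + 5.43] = -1.8*a - 2.2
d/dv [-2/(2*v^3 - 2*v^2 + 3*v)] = 2*(6*v^2 - 4*v + 3)/(v^2*(2*v^2 - 2*v + 3)^2)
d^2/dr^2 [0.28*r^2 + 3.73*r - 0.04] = 0.560000000000000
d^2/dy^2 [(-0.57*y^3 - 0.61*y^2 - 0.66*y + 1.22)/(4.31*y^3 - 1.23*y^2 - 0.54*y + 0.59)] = (-2.8421709430404e-14*y^7 - 28.706324*y^6 - 81.521064*y^5 + 301.822404*y^4 - 87.183604*y^3 + 12.611178*y^2 - 17.816358*y + 1.636978)/(80.062991*y^9 - 68.545809*y^8 - 10.531485*y^7 + 48.195042*y^6 - 17.447112*y^5 - 6.637167*y^4 + 6.694737*y^3 - 0.768357*y^2 - 0.563922*y + 0.205379)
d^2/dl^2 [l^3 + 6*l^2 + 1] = 6*l + 12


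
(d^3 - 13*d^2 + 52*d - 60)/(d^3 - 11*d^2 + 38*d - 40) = (d - 6)/(d - 4)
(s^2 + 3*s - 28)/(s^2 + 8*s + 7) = (s - 4)/(s + 1)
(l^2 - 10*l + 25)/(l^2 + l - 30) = (l - 5)/(l + 6)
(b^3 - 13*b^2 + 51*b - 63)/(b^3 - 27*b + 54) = (b - 7)/(b + 6)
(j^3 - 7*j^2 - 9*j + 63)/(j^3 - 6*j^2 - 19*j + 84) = (j + 3)/(j + 4)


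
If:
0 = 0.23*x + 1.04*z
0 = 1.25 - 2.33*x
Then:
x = 0.54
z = -0.12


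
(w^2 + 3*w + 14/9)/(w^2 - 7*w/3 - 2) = (w + 7/3)/(w - 3)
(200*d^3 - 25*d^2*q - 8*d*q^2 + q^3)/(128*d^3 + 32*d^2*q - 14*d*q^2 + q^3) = (-25*d^2 + q^2)/(-16*d^2 - 6*d*q + q^2)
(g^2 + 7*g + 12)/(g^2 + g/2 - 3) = 2*(g^2 + 7*g + 12)/(2*g^2 + g - 6)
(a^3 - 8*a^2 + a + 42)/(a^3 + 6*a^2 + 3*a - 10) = (a^2 - 10*a + 21)/(a^2 + 4*a - 5)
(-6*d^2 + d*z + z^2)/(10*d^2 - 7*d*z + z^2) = (3*d + z)/(-5*d + z)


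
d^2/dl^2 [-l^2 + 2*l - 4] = -2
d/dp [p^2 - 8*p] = 2*p - 8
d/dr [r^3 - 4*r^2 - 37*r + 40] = 3*r^2 - 8*r - 37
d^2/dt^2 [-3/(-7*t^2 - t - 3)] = 6*(-49*t^2 - 7*t + (14*t + 1)^2 - 21)/(7*t^2 + t + 3)^3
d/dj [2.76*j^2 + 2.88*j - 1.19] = 5.52*j + 2.88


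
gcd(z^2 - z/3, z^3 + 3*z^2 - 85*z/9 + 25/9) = z - 1/3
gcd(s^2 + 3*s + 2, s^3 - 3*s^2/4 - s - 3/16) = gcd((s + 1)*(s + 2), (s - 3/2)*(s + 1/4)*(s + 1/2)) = 1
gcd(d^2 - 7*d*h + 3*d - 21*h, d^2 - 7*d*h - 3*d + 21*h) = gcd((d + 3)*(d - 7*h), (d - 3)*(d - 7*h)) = d - 7*h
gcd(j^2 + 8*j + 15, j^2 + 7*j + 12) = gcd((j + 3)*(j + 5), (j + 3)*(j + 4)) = j + 3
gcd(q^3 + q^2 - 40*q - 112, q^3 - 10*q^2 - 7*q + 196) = q^2 - 3*q - 28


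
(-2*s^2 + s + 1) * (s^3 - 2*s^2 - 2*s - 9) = -2*s^5 + 5*s^4 + 3*s^3 + 14*s^2 - 11*s - 9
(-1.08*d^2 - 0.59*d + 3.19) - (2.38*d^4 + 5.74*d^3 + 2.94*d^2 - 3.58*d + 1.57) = -2.38*d^4 - 5.74*d^3 - 4.02*d^2 + 2.99*d + 1.62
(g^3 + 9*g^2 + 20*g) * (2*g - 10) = 2*g^4 + 8*g^3 - 50*g^2 - 200*g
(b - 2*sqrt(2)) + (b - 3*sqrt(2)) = 2*b - 5*sqrt(2)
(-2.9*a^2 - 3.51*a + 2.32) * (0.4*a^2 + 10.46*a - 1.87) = -1.16*a^4 - 31.738*a^3 - 30.3636*a^2 + 30.8309*a - 4.3384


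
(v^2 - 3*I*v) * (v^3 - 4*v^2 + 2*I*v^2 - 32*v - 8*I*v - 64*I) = v^5 - 4*v^4 - I*v^4 - 26*v^3 + 4*I*v^3 - 24*v^2 + 32*I*v^2 - 192*v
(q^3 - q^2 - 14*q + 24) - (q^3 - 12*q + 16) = -q^2 - 2*q + 8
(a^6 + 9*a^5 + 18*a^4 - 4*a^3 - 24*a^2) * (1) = a^6 + 9*a^5 + 18*a^4 - 4*a^3 - 24*a^2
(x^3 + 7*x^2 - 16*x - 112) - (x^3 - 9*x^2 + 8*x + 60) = 16*x^2 - 24*x - 172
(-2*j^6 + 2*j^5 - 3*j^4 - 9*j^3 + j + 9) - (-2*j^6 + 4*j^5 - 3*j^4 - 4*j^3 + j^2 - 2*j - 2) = -2*j^5 - 5*j^3 - j^2 + 3*j + 11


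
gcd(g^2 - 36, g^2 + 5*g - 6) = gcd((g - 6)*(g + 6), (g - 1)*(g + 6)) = g + 6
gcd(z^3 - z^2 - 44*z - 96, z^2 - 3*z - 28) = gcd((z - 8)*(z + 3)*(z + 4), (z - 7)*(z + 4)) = z + 4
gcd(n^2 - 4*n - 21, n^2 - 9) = n + 3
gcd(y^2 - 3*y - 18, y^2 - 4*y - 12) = y - 6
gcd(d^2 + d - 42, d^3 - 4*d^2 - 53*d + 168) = d + 7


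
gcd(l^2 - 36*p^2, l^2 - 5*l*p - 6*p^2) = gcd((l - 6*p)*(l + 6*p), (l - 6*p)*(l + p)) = -l + 6*p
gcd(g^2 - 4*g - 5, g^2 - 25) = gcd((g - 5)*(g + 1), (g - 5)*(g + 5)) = g - 5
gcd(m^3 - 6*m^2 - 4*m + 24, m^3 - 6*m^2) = m - 6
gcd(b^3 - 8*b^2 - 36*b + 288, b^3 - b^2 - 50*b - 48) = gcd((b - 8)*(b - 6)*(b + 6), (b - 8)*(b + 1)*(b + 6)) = b^2 - 2*b - 48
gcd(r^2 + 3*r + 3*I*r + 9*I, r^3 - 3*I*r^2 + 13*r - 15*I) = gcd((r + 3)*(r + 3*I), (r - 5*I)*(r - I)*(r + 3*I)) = r + 3*I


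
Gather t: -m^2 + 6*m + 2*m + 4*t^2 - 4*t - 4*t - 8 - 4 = -m^2 + 8*m + 4*t^2 - 8*t - 12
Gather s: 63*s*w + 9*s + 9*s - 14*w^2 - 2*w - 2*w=s*(63*w + 18) - 14*w^2 - 4*w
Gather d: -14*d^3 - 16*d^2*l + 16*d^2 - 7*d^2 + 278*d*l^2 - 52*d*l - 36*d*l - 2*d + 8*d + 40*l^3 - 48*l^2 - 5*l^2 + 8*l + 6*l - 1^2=-14*d^3 + d^2*(9 - 16*l) + d*(278*l^2 - 88*l + 6) + 40*l^3 - 53*l^2 + 14*l - 1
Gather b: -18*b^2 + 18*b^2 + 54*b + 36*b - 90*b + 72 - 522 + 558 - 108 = 0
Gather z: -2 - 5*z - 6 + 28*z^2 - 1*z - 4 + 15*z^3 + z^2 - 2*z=15*z^3 + 29*z^2 - 8*z - 12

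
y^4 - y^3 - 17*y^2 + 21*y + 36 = (y - 3)^2*(y + 1)*(y + 4)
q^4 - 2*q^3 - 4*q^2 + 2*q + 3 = (q - 3)*(q - 1)*(q + 1)^2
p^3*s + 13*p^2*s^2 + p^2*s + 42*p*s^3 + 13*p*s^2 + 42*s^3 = (p + 6*s)*(p + 7*s)*(p*s + s)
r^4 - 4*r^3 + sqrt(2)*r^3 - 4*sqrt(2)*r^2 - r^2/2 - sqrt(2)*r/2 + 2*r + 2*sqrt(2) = (r - 4)*(r - sqrt(2)/2)*(r + sqrt(2)/2)*(r + sqrt(2))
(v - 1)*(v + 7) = v^2 + 6*v - 7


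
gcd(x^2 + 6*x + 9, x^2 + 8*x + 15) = x + 3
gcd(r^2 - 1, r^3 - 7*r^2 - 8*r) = r + 1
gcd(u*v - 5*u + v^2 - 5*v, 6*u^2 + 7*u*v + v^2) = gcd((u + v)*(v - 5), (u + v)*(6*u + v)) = u + v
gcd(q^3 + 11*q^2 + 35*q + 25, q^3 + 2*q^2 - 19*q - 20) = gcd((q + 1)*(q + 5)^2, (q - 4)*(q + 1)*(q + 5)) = q^2 + 6*q + 5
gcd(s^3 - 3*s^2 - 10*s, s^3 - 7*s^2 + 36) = s + 2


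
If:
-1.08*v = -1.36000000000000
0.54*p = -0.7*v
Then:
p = -1.63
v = 1.26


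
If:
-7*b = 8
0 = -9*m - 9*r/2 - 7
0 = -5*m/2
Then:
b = -8/7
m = 0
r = -14/9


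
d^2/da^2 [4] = 0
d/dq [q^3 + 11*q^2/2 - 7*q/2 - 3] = 3*q^2 + 11*q - 7/2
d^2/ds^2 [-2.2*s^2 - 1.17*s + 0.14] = -4.40000000000000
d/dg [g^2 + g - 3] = 2*g + 1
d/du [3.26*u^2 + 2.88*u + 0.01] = 6.52*u + 2.88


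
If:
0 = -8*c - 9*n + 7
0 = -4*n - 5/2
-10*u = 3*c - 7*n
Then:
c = 101/64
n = -5/8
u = -583/640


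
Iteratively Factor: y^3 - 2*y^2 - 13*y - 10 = (y + 1)*(y^2 - 3*y - 10) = (y + 1)*(y + 2)*(y - 5)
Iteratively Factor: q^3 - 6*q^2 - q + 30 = (q - 3)*(q^2 - 3*q - 10) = (q - 3)*(q + 2)*(q - 5)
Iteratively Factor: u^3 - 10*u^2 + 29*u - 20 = (u - 1)*(u^2 - 9*u + 20) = (u - 4)*(u - 1)*(u - 5)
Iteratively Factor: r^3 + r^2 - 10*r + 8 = (r - 1)*(r^2 + 2*r - 8) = (r - 1)*(r + 4)*(r - 2)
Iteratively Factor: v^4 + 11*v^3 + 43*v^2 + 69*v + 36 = (v + 3)*(v^3 + 8*v^2 + 19*v + 12) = (v + 3)^2*(v^2 + 5*v + 4) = (v + 1)*(v + 3)^2*(v + 4)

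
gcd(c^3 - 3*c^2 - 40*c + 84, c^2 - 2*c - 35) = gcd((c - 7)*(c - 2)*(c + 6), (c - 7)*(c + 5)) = c - 7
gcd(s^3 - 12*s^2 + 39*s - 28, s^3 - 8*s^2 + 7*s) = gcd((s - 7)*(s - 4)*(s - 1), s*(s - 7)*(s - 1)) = s^2 - 8*s + 7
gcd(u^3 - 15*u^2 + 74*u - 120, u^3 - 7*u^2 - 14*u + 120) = u^2 - 11*u + 30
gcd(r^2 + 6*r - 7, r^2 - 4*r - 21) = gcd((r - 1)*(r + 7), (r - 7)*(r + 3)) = 1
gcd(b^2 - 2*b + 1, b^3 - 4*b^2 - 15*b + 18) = b - 1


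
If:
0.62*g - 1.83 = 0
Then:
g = 2.95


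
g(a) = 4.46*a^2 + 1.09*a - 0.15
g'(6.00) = 54.61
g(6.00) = 166.95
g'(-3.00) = -25.67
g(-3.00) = 36.72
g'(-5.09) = -44.31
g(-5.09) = 109.85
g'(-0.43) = -2.75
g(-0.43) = 0.21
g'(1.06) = 10.55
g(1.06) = 6.02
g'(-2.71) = -23.08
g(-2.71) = 29.65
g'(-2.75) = -23.44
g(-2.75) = 30.58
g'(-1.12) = -8.90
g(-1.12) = 4.22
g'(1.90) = 18.04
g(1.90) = 18.02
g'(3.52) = 32.49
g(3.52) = 58.95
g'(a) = 8.92*a + 1.09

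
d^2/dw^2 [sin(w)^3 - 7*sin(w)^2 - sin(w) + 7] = sin(w)/4 + 9*sin(3*w)/4 - 14*cos(2*w)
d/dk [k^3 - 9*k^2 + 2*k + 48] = 3*k^2 - 18*k + 2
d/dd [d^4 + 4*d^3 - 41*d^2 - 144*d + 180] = 4*d^3 + 12*d^2 - 82*d - 144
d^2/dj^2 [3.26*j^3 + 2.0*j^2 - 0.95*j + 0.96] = 19.56*j + 4.0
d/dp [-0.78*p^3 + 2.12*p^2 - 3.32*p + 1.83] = -2.34*p^2 + 4.24*p - 3.32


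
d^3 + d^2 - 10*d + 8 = (d - 2)*(d - 1)*(d + 4)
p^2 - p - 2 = (p - 2)*(p + 1)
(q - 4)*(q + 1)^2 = q^3 - 2*q^2 - 7*q - 4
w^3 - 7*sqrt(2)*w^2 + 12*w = w*(w - 6*sqrt(2))*(w - sqrt(2))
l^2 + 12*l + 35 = (l + 5)*(l + 7)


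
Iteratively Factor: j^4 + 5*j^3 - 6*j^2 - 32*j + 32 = (j + 4)*(j^3 + j^2 - 10*j + 8) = (j + 4)^2*(j^2 - 3*j + 2) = (j - 1)*(j + 4)^2*(j - 2)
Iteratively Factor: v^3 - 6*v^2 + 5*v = (v - 1)*(v^2 - 5*v) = v*(v - 1)*(v - 5)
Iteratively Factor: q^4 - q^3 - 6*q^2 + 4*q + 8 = (q + 1)*(q^3 - 2*q^2 - 4*q + 8) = (q + 1)*(q + 2)*(q^2 - 4*q + 4) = (q - 2)*(q + 1)*(q + 2)*(q - 2)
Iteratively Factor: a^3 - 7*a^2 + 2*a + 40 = (a - 4)*(a^2 - 3*a - 10) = (a - 5)*(a - 4)*(a + 2)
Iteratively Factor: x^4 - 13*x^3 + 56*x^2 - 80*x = (x - 5)*(x^3 - 8*x^2 + 16*x) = (x - 5)*(x - 4)*(x^2 - 4*x) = x*(x - 5)*(x - 4)*(x - 4)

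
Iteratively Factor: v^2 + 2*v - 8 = (v - 2)*(v + 4)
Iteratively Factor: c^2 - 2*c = (c)*(c - 2)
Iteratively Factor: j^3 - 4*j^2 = (j)*(j^2 - 4*j) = j*(j - 4)*(j)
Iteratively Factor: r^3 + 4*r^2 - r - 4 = (r - 1)*(r^2 + 5*r + 4) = (r - 1)*(r + 4)*(r + 1)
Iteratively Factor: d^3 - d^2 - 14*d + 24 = (d - 2)*(d^2 + d - 12) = (d - 3)*(d - 2)*(d + 4)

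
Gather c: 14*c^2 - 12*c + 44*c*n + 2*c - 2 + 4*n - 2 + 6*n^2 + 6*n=14*c^2 + c*(44*n - 10) + 6*n^2 + 10*n - 4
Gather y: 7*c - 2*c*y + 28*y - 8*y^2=7*c - 8*y^2 + y*(28 - 2*c)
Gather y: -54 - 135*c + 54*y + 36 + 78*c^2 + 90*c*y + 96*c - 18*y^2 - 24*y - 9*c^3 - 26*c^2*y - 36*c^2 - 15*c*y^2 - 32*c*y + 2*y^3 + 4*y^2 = -9*c^3 + 42*c^2 - 39*c + 2*y^3 + y^2*(-15*c - 14) + y*(-26*c^2 + 58*c + 30) - 18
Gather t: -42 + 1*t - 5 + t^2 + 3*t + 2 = t^2 + 4*t - 45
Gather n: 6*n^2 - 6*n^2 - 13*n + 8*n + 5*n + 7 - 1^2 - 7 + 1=0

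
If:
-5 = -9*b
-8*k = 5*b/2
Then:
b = 5/9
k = -25/144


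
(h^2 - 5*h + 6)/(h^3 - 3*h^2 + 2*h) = (h - 3)/(h*(h - 1))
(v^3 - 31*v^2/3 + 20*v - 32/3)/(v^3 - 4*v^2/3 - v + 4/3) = (v - 8)/(v + 1)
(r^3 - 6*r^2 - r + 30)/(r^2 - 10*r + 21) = (r^2 - 3*r - 10)/(r - 7)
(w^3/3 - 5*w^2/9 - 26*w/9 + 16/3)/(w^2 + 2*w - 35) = (3*w^3 - 5*w^2 - 26*w + 48)/(9*(w^2 + 2*w - 35))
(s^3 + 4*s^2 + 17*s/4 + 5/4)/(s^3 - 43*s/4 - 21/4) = (2*s^2 + 7*s + 5)/(2*s^2 - s - 21)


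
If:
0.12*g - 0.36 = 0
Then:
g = 3.00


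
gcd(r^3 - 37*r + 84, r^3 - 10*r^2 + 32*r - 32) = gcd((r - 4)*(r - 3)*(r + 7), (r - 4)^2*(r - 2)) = r - 4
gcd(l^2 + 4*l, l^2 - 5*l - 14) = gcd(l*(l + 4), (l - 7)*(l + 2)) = 1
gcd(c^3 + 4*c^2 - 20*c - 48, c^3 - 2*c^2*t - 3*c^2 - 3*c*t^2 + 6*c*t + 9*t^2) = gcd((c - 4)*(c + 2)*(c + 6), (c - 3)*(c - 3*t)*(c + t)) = 1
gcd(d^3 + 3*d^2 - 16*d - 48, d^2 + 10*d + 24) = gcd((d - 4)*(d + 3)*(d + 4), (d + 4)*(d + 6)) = d + 4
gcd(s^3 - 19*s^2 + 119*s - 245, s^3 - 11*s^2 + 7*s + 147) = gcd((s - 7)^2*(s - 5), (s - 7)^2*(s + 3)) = s^2 - 14*s + 49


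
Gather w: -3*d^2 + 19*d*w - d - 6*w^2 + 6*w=-3*d^2 - d - 6*w^2 + w*(19*d + 6)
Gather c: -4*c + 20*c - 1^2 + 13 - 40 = 16*c - 28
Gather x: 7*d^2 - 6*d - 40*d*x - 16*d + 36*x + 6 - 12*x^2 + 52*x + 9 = 7*d^2 - 22*d - 12*x^2 + x*(88 - 40*d) + 15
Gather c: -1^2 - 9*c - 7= -9*c - 8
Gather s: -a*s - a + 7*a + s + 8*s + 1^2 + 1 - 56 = 6*a + s*(9 - a) - 54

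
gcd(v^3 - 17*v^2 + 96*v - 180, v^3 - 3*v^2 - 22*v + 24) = v - 6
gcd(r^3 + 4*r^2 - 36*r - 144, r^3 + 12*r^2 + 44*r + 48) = r^2 + 10*r + 24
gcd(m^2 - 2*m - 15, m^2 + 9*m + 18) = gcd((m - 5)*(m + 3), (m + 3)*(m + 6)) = m + 3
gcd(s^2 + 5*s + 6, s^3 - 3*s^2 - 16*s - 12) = s + 2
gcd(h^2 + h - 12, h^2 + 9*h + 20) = h + 4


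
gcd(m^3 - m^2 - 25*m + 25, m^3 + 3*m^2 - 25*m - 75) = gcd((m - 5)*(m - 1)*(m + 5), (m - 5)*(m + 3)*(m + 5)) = m^2 - 25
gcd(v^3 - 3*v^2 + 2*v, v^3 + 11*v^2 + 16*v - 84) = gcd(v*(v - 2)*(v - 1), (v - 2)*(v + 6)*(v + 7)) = v - 2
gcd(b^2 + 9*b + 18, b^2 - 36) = b + 6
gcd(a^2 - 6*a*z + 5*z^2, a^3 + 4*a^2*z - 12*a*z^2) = 1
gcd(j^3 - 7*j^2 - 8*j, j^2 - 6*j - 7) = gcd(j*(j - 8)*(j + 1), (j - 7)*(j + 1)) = j + 1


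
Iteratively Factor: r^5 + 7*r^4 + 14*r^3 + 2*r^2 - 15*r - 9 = (r + 3)*(r^4 + 4*r^3 + 2*r^2 - 4*r - 3) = (r + 1)*(r + 3)*(r^3 + 3*r^2 - r - 3) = (r - 1)*(r + 1)*(r + 3)*(r^2 + 4*r + 3) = (r - 1)*(r + 1)*(r + 3)^2*(r + 1)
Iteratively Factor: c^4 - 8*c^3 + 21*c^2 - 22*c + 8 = (c - 1)*(c^3 - 7*c^2 + 14*c - 8) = (c - 2)*(c - 1)*(c^2 - 5*c + 4) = (c - 2)*(c - 1)^2*(c - 4)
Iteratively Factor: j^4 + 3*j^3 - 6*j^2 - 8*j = (j + 4)*(j^3 - j^2 - 2*j) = (j + 1)*(j + 4)*(j^2 - 2*j) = (j - 2)*(j + 1)*(j + 4)*(j)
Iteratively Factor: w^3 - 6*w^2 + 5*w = (w - 1)*(w^2 - 5*w) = w*(w - 1)*(w - 5)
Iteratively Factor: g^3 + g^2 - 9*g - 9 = (g + 3)*(g^2 - 2*g - 3) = (g + 1)*(g + 3)*(g - 3)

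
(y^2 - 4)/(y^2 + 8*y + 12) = (y - 2)/(y + 6)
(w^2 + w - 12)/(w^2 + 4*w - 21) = (w + 4)/(w + 7)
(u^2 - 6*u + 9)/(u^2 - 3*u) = (u - 3)/u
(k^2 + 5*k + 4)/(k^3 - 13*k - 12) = (k + 4)/(k^2 - k - 12)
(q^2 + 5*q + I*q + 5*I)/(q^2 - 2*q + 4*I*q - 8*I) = (q^2 + q*(5 + I) + 5*I)/(q^2 + q*(-2 + 4*I) - 8*I)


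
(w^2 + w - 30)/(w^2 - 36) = (w - 5)/(w - 6)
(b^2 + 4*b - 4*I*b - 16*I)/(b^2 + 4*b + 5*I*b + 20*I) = (b - 4*I)/(b + 5*I)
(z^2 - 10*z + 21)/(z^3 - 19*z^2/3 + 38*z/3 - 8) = 3*(z - 7)/(3*z^2 - 10*z + 8)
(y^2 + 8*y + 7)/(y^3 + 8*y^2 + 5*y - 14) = (y + 1)/(y^2 + y - 2)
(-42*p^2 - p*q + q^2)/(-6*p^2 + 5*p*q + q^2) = (7*p - q)/(p - q)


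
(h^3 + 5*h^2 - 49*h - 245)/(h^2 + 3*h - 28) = (h^2 - 2*h - 35)/(h - 4)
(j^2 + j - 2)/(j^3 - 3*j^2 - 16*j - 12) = (j - 1)/(j^2 - 5*j - 6)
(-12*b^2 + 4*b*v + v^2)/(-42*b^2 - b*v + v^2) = (-2*b + v)/(-7*b + v)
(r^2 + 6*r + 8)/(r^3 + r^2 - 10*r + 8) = (r + 2)/(r^2 - 3*r + 2)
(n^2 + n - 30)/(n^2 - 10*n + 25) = (n + 6)/(n - 5)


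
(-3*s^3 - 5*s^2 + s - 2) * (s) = -3*s^4 - 5*s^3 + s^2 - 2*s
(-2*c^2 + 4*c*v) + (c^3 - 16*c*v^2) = c^3 - 2*c^2 - 16*c*v^2 + 4*c*v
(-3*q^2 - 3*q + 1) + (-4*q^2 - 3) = -7*q^2 - 3*q - 2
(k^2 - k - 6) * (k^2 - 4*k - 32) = k^4 - 5*k^3 - 34*k^2 + 56*k + 192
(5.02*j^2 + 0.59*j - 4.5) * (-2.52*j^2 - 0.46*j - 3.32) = -12.6504*j^4 - 3.796*j^3 - 5.5978*j^2 + 0.1112*j + 14.94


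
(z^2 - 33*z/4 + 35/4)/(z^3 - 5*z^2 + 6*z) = (4*z^2 - 33*z + 35)/(4*z*(z^2 - 5*z + 6))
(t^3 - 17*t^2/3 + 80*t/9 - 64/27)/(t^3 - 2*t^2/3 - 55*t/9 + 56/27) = (3*t - 8)/(3*t + 7)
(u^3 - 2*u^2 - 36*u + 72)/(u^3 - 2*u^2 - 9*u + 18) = (u^2 - 36)/(u^2 - 9)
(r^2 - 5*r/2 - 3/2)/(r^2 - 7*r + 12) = (r + 1/2)/(r - 4)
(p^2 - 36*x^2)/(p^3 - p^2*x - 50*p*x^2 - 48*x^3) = (-p + 6*x)/(-p^2 + 7*p*x + 8*x^2)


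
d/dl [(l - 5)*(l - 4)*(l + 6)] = 3*l^2 - 6*l - 34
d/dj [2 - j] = -1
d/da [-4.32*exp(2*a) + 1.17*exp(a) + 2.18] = (1.17 - 8.64*exp(a))*exp(a)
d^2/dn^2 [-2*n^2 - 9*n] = -4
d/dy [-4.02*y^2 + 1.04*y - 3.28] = 1.04 - 8.04*y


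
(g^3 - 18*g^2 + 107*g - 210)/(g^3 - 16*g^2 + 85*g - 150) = (g - 7)/(g - 5)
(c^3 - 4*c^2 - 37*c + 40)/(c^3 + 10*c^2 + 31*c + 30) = (c^2 - 9*c + 8)/(c^2 + 5*c + 6)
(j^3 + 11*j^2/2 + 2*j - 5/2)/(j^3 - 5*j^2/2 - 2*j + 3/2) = (j + 5)/(j - 3)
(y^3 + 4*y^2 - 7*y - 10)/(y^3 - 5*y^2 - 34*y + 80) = (y + 1)/(y - 8)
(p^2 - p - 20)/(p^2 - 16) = (p - 5)/(p - 4)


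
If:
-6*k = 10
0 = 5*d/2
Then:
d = 0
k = -5/3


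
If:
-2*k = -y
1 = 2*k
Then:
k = 1/2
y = 1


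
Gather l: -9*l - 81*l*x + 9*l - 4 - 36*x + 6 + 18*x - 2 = -81*l*x - 18*x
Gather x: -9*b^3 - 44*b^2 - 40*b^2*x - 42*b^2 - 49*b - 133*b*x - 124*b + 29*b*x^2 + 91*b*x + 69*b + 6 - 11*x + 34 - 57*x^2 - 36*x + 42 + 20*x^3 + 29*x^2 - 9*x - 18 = -9*b^3 - 86*b^2 - 104*b + 20*x^3 + x^2*(29*b - 28) + x*(-40*b^2 - 42*b - 56) + 64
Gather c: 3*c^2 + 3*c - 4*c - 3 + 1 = 3*c^2 - c - 2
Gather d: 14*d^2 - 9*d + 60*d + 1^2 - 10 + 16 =14*d^2 + 51*d + 7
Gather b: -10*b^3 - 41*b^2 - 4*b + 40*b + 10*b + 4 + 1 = -10*b^3 - 41*b^2 + 46*b + 5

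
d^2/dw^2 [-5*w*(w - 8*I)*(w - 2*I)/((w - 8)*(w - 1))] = (w^3*(-570 + 900*I) + w^2*(2160 - 2400*I) - 5760*w + 11520 + 6400*I)/(w^6 - 27*w^5 + 267*w^4 - 1161*w^3 + 2136*w^2 - 1728*w + 512)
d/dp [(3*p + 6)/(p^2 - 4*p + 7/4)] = 12*(4*p^2 - 16*p - 8*(p - 2)*(p + 2) + 7)/(4*p^2 - 16*p + 7)^2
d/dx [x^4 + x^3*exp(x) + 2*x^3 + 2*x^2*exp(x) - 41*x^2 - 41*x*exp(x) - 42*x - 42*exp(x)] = x^3*exp(x) + 4*x^3 + 5*x^2*exp(x) + 6*x^2 - 37*x*exp(x) - 82*x - 83*exp(x) - 42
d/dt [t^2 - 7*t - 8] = 2*t - 7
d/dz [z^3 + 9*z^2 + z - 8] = 3*z^2 + 18*z + 1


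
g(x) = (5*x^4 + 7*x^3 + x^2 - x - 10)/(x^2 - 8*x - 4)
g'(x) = (8 - 2*x)*(5*x^4 + 7*x^3 + x^2 - x - 10)/(x^2 - 8*x - 4)^2 + (20*x^3 + 21*x^2 + 2*x - 1)/(x^2 - 8*x - 4) = (10*x^5 - 113*x^4 - 192*x^3 - 91*x^2 + 12*x - 76)/(x^4 - 16*x^3 + 56*x^2 + 64*x + 16)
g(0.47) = 1.23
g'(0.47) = -2.04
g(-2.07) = 1.55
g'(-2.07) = -4.38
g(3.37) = -46.46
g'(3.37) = -48.52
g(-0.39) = 13.40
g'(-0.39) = -162.00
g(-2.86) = 6.35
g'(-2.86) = -7.97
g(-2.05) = 1.46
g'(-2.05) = -4.31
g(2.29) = -12.56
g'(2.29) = -18.21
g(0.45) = 1.27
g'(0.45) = -2.03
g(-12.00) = 388.69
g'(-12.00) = -81.03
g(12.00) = 2634.05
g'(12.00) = -103.13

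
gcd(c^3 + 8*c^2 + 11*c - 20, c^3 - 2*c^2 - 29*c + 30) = c^2 + 4*c - 5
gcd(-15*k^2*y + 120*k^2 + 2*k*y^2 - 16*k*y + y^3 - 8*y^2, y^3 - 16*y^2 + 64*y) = y - 8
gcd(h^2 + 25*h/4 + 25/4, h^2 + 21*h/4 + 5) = h + 5/4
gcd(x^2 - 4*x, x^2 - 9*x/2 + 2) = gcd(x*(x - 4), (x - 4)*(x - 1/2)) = x - 4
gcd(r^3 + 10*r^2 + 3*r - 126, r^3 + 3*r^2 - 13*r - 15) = r - 3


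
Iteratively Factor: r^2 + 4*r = (r)*(r + 4)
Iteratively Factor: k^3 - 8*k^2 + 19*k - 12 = (k - 4)*(k^2 - 4*k + 3) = (k - 4)*(k - 3)*(k - 1)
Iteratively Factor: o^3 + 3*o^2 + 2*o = (o)*(o^2 + 3*o + 2) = o*(o + 1)*(o + 2)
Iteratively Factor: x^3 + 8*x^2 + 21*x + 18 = (x + 3)*(x^2 + 5*x + 6) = (x + 3)^2*(x + 2)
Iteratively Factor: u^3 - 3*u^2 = (u)*(u^2 - 3*u) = u*(u - 3)*(u)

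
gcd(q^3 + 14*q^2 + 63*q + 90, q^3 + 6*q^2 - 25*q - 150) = q^2 + 11*q + 30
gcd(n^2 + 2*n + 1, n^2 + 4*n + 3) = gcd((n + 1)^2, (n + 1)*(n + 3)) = n + 1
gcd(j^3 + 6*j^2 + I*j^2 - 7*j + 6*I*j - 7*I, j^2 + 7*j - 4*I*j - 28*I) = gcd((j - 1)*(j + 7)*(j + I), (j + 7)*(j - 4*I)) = j + 7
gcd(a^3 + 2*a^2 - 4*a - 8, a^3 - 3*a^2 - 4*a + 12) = a^2 - 4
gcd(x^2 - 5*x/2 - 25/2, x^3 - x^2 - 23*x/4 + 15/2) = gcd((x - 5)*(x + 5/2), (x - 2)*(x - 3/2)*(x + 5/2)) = x + 5/2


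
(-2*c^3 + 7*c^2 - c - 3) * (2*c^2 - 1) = -4*c^5 + 14*c^4 - 13*c^2 + c + 3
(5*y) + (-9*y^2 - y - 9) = -9*y^2 + 4*y - 9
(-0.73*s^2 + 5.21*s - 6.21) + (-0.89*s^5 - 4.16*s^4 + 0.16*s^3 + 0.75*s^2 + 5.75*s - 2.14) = -0.89*s^5 - 4.16*s^4 + 0.16*s^3 + 0.02*s^2 + 10.96*s - 8.35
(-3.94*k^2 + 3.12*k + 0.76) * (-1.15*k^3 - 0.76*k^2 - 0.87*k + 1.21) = 4.531*k^5 - 0.593599999999999*k^4 + 0.1826*k^3 - 8.0594*k^2 + 3.114*k + 0.9196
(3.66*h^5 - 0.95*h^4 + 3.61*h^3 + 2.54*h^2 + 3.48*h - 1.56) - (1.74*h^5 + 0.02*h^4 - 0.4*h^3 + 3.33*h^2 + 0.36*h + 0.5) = 1.92*h^5 - 0.97*h^4 + 4.01*h^3 - 0.79*h^2 + 3.12*h - 2.06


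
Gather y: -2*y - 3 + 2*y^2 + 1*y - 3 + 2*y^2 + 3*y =4*y^2 + 2*y - 6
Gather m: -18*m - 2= -18*m - 2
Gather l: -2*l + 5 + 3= 8 - 2*l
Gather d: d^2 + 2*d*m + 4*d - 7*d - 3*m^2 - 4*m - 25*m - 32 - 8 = d^2 + d*(2*m - 3) - 3*m^2 - 29*m - 40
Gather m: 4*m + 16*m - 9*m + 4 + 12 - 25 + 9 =11*m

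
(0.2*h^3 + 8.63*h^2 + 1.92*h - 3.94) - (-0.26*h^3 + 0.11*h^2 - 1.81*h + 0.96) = 0.46*h^3 + 8.52*h^2 + 3.73*h - 4.9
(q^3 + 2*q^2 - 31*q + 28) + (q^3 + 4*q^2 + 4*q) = 2*q^3 + 6*q^2 - 27*q + 28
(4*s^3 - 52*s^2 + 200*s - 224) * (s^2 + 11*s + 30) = 4*s^5 - 8*s^4 - 252*s^3 + 416*s^2 + 3536*s - 6720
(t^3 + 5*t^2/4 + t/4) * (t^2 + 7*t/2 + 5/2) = t^5 + 19*t^4/4 + 57*t^3/8 + 4*t^2 + 5*t/8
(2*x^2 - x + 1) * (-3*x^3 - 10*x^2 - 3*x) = -6*x^5 - 17*x^4 + x^3 - 7*x^2 - 3*x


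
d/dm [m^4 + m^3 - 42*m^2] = m*(4*m^2 + 3*m - 84)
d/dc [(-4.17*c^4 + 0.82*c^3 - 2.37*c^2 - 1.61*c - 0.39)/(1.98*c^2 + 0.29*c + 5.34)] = (-16.5132*c^5 - 2.0043*c^4 - 88.5956*c^3 + 15.6369*c^2 - 23.7672*c - 8.4843)/(3.9204*c^4 + 1.1484*c^3 + 21.2305*c^2 + 3.0972*c + 28.5156)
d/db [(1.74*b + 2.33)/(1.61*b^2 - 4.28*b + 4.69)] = (-2.8014*b^2 - 7.5026*b + 18.133)/(2.5921*b^4 - 13.7816*b^3 + 33.4202*b^2 - 40.1464*b + 21.9961)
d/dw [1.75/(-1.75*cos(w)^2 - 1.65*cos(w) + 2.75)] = -(6.125*cos(w) + 2.8875)*sin(w)/(1.75*cos(w)^2 + 1.65*cos(w) - 2.75)^2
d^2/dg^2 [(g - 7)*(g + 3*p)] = 2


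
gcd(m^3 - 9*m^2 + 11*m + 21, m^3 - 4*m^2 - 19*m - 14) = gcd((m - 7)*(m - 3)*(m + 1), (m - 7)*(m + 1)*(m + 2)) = m^2 - 6*m - 7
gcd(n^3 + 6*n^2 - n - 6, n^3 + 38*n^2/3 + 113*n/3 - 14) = n + 6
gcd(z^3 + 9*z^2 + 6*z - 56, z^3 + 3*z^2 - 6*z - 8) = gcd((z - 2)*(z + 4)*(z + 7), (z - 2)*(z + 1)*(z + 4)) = z^2 + 2*z - 8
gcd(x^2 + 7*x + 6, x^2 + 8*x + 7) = x + 1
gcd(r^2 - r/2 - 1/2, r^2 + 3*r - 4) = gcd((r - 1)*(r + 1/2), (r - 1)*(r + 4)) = r - 1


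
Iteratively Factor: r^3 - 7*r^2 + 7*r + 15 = (r + 1)*(r^2 - 8*r + 15) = (r - 3)*(r + 1)*(r - 5)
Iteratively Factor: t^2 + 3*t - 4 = (t - 1)*(t + 4)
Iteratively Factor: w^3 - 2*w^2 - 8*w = (w)*(w^2 - 2*w - 8) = w*(w + 2)*(w - 4)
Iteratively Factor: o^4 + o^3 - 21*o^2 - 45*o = (o)*(o^3 + o^2 - 21*o - 45) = o*(o + 3)*(o^2 - 2*o - 15) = o*(o - 5)*(o + 3)*(o + 3)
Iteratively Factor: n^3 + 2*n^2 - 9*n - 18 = (n + 2)*(n^2 - 9) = (n + 2)*(n + 3)*(n - 3)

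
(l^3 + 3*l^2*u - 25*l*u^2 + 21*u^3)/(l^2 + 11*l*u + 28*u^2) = (l^2 - 4*l*u + 3*u^2)/(l + 4*u)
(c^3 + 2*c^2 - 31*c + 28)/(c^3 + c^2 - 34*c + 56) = (c - 1)/(c - 2)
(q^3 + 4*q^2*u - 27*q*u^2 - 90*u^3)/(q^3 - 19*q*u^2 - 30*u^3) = (q + 6*u)/(q + 2*u)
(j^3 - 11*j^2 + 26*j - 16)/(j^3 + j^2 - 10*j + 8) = (j - 8)/(j + 4)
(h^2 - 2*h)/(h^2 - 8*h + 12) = h/(h - 6)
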